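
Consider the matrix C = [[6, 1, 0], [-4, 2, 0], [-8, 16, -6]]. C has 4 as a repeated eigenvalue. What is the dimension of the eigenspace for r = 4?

1

C − 4I = [[2, 1, 0], [-4, -2, 0], [-8, 16, -10]].
This matrix has rank 2, so its null space has dimension 3 − 2 = 1.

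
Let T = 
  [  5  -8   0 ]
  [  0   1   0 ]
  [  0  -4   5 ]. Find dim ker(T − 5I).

2

T − 5I = [[0, -8, 0], [0, -4, 0], [0, -4, 0]].
This matrix has rank 1, so its null space has dimension 3 − 1 = 2.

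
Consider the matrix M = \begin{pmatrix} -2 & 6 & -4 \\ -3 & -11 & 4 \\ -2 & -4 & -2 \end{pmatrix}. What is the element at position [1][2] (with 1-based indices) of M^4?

Characteristic polynomial: t^3 + 15t^2 + 74t + 120 = (t + 4)(t + 5)(t + 6), so the eigenvalues are -6, -5, -4.
t=-4: eigenvector (-1, 1, 1).
t=-5: eigenvector (2, -1, 0).
t=-6: eigenvector (-2, 2, 1).
P = [[-1, 2, -2], [1, -1, 2], [1, 0, 1]], D = diag(-4, -5, -6), P⁻¹ = [[-1, -2, 2], [1, 1, 0], [1, 2, -1]].
M⁴ = P·diag(256, 625, 1296)·P⁻¹ = [[-1086, -3422, 2080], [1711, 4047, -2080], [1040, 2080, -784]].
The requested entry is -3422.

-3422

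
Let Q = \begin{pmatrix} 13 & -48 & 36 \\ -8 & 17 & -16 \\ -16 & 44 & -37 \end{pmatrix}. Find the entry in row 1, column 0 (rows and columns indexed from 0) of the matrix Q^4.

Characteristic polynomial: μ^3 + 7μ^2 + 7μ - 15 = (μ - 1)(μ + 3)(μ + 5), so the eigenvalues are -5, -3, 1.
μ=-3: eigenvector (-3, 2, 4).
μ=1: eigenvector (-2, 1, 2).
μ=-5: eigenvector (-2, 0, 1).
P = [[-3, -2, -2], [2, 1, 0], [4, 2, 1]], D = diag(-3, 1, -5), P⁻¹ = [[1, -2, 2], [-2, 5, -4], [0, -2, 1]].
Q⁴ = P·diag(81, 1, 625)·P⁻¹ = [[-239, 2976, -1728], [160, -319, 320], [320, -1888, 1265]].
The requested entry is 160.

160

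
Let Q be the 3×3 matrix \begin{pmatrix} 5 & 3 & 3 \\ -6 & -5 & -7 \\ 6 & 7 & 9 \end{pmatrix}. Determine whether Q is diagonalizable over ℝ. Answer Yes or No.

Characteristic polynomial: p(s) = s^3 - 9s^2 + 24s - 20 = (s - 5)(s - 2)^2.
s = 2 has algebraic multiplicity 2; rank(Q − 2I) = 2, so geometric multiplicity = 1.
Geometric multiplicity < algebraic multiplicity, so Q is not diagonalizable.

No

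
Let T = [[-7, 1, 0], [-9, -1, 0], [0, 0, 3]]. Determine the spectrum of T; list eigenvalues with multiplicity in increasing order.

Characteristic polynomial: p(λ) = λ^3 + 5λ^2 - 8λ - 48 = (λ - 3)(λ + 4)^2.
Roots (with multiplicity): -4, -4, 3.

-4, -4, 3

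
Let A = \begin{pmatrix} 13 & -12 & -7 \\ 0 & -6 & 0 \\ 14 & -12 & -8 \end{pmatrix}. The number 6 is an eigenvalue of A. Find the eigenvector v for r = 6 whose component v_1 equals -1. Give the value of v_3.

A − 6I = [[7, -12, -7], [0, -12, 0], [14, -12, -14]].
Solving (A − 6I)v = 0 gives the eigenspace spanned by (-1, 0, -1).
With v_1 = -1, v = (-1, 0, -1), so v_3 = -1.

-1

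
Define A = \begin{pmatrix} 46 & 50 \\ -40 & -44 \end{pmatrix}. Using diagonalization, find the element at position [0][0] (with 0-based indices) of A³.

1336

Characteristic polynomial: s^2 - 2s - 24 = (s - 6)(s + 4), so the eigenvalues are -4, 6.
s=-4: eigenvector (1, -1).
s=6: eigenvector (5, -4).
P = [[1, 5], [-1, -4]], D = diag(-4, 6), P⁻¹ = [[-4, -5], [1, 1]].
A³ = P·diag(-64, 216)·P⁻¹ = [[1336, 1400], [-1120, -1184]].
The requested entry is 1336.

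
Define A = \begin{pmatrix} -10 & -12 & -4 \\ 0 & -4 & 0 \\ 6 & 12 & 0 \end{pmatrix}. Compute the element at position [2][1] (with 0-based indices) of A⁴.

-6240

Characteristic polynomial: r^3 + 14r^2 + 64r + 96 = (r + 4)^2(r + 6), so the eigenvalues are -6, -4, -4.
r=-6: eigenvector (1, 0, -1).
r=-4: eigenvector (-2, 1, 0).
r=-4: eigenvector (-2, 0, 3).
P = [[1, -2, -2], [0, 1, 0], [-1, 0, 3]], D = diag(-6, -4, -4), P⁻¹ = [[3, 6, 2], [0, 1, 0], [1, 2, 1]].
A⁴ = P·diag(1296, 256, 256)·P⁻¹ = [[3376, 6240, 2080], [0, 256, 0], [-3120, -6240, -1824]].
The requested entry is -6240.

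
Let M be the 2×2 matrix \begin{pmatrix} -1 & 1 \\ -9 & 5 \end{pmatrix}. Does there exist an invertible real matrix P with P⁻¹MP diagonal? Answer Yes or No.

Characteristic polynomial: p(λ) = λ^2 - 4λ + 4 = (λ - 2)^2.
λ = 2 has algebraic multiplicity 2; rank(M − 2I) = 1, so geometric multiplicity = 1.
Geometric multiplicity < algebraic multiplicity, so M is not diagonalizable.

No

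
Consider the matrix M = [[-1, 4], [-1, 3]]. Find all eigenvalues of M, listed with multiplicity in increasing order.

Characteristic polynomial: p(s) = s^2 - 2s + 1 = (s - 1)^2.
Roots (with multiplicity): 1, 1.

1, 1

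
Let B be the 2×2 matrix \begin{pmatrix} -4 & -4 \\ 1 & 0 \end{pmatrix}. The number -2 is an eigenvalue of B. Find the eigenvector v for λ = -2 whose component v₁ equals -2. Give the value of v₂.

1

B + 2I = [[-2, -4], [1, 2]].
Solving (B + 2I)v = 0 gives the eigenspace spanned by (-2, 1).
With v₁ = -2, v = (-2, 1), so v₂ = 1.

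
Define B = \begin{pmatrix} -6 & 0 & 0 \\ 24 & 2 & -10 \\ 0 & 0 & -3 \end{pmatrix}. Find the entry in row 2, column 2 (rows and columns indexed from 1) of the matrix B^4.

Characteristic polynomial: s^3 + 7s^2 - 36 = (s - 2)(s + 3)(s + 6), so the eigenvalues are -6, -3, 2.
s=-6: eigenvector (1, -3, 0).
s=2: eigenvector (0, 1, 0).
s=-3: eigenvector (0, 2, 1).
P = [[1, 0, 0], [-3, 1, 2], [0, 0, 1]], D = diag(-6, 2, -3), P⁻¹ = [[1, 0, 0], [3, 1, -2], [0, 0, 1]].
B⁴ = P·diag(1296, 16, 81)·P⁻¹ = [[1296, 0, 0], [-3840, 16, 130], [0, 0, 81]].
The requested entry is 16.

16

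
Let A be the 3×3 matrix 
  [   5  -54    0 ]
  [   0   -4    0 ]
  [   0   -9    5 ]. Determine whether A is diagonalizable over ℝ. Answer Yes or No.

Characteristic polynomial: p(r) = r^3 - 6r^2 - 15r + 100 = (r - 5)^2(r + 4).
r = 5 has algebraic multiplicity 2; rank(A − 5I) = 1, so geometric multiplicity = 2.
Every eigenvalue has geometric = algebraic multiplicity, so A is diagonalizable.

Yes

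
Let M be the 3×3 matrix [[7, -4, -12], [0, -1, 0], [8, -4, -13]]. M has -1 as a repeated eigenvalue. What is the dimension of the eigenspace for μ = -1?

M + 1I = [[8, -4, -12], [0, 0, 0], [8, -4, -12]].
This matrix has rank 1, so its null space has dimension 3 − 1 = 2.

2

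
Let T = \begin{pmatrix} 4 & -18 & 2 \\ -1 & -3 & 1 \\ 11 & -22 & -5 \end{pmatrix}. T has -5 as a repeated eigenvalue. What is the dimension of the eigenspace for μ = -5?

1

T + 5I = [[9, -18, 2], [-1, 2, 1], [11, -22, 0]].
This matrix has rank 2, so its null space has dimension 3 − 2 = 1.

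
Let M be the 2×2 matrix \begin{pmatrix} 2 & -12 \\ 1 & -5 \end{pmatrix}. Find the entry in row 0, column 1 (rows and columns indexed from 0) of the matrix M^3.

-84

Characteristic polynomial: μ^2 + 3μ + 2 = (μ + 1)(μ + 2), so the eigenvalues are -2, -1.
μ=-2: eigenvector (3, 1).
μ=-1: eigenvector (4, 1).
P = [[3, 4], [1, 1]], D = diag(-2, -1), P⁻¹ = [[-1, 4], [1, -3]].
M³ = P·diag(-8, -1)·P⁻¹ = [[20, -84], [7, -29]].
The requested entry is -84.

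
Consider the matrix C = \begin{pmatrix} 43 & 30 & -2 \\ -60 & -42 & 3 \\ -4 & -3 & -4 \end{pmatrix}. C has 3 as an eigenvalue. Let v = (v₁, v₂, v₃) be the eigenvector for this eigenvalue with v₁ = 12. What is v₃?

C − 3I = [[40, 30, -2], [-60, -45, 3], [-4, -3, -7]].
Solving (C − 3I)v = 0 gives the eigenspace spanned by (12, -16, 0).
With v₁ = 12, v = (12, -16, 0), so v₃ = 0.

0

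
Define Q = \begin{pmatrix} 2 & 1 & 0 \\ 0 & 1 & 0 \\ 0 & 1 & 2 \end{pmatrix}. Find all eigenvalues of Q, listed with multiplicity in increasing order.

Characteristic polynomial: p(λ) = λ^3 - 5λ^2 + 8λ - 4 = (λ - 2)^2(λ - 1).
Roots (with multiplicity): 1, 2, 2.

1, 2, 2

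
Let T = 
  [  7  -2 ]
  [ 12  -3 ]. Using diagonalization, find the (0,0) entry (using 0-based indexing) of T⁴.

241

Characteristic polynomial: λ^2 - 4λ + 3 = (λ - 3)(λ - 1), so the eigenvalues are 1, 3.
λ=3: eigenvector (1, 2).
λ=1: eigenvector (1, 3).
P = [[1, 1], [2, 3]], D = diag(3, 1), P⁻¹ = [[3, -1], [-2, 1]].
T⁴ = P·diag(81, 1)·P⁻¹ = [[241, -80], [480, -159]].
The requested entry is 241.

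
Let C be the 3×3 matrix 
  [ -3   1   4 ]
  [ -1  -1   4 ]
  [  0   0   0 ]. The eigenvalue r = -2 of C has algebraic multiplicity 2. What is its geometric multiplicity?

C + 2I = [[-1, 1, 4], [-1, 1, 4], [0, 0, 2]].
This matrix has rank 2, so its null space has dimension 3 − 2 = 1.

1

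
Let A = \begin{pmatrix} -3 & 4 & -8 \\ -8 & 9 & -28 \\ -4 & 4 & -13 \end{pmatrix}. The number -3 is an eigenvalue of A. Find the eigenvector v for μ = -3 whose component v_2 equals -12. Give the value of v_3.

-6

A + 3I = [[0, 4, -8], [-8, 12, -28], [-4, 4, -10]].
Solving (A + 3I)v = 0 gives the eigenspace spanned by (3, -12, -6).
With v_2 = -12, v = (3, -12, -6), so v_3 = -6.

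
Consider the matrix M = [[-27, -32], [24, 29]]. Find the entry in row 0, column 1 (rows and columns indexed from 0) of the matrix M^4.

-2176

Characteristic polynomial: s^2 - 2s - 15 = (s - 5)(s + 3), so the eigenvalues are -3, 5.
s=-3: eigenvector (4, -3).
s=5: eigenvector (-1, 1).
P = [[4, -1], [-3, 1]], D = diag(-3, 5), P⁻¹ = [[1, 1], [3, 4]].
M⁴ = P·diag(81, 625)·P⁻¹ = [[-1551, -2176], [1632, 2257]].
The requested entry is -2176.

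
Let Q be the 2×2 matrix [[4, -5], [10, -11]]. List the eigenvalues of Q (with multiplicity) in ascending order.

-6, -1

Characteristic polynomial: p(t) = t^2 + 7t + 6 = (t + 1)(t + 6).
Roots (with multiplicity): -6, -1.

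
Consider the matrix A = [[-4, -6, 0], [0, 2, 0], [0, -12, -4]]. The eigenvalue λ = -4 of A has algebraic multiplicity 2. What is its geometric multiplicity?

A + 4I = [[0, -6, 0], [0, 6, 0], [0, -12, 0]].
This matrix has rank 1, so its null space has dimension 3 − 1 = 2.

2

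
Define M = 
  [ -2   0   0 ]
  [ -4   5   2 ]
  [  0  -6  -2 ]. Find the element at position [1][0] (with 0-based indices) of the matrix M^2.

-12

Characteristic polynomial: t^3 - t^2 - 4t + 4 = (t - 2)(t - 1)(t + 2), so the eigenvalues are -2, 1, 2.
t=-2: eigenvector (1, 0, 2).
t=1: eigenvector (0, 1, -2).
t=2: eigenvector (0, 2, -3).
P = [[1, 0, 0], [0, 1, 2], [2, -2, -3]], D = diag(-2, 1, 2), P⁻¹ = [[1, 0, 0], [4, -3, -2], [-2, 2, 1]].
M² = P·diag(4, 1, 4)·P⁻¹ = [[4, 0, 0], [-12, 13, 6], [24, -18, -8]].
The requested entry is -12.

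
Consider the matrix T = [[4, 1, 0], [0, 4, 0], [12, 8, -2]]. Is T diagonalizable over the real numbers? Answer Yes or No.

No

Characteristic polynomial: p(s) = s^3 - 6s^2 + 32 = (s - 4)^2(s + 2).
s = 4 has algebraic multiplicity 2; rank(T − 4I) = 2, so geometric multiplicity = 1.
Geometric multiplicity < algebraic multiplicity, so T is not diagonalizable.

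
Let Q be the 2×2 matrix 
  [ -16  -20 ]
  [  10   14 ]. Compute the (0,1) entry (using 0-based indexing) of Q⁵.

-17600

Characteristic polynomial: r^2 + 2r - 24 = (r - 4)(r + 6), so the eigenvalues are -6, 4.
r=-6: eigenvector (2, -1).
r=4: eigenvector (-1, 1).
P = [[2, -1], [-1, 1]], D = diag(-6, 4), P⁻¹ = [[1, 1], [1, 2]].
Q⁵ = P·diag(-7776, 1024)·P⁻¹ = [[-16576, -17600], [8800, 9824]].
The requested entry is -17600.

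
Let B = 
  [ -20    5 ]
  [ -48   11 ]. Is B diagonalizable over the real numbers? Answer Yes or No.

Yes

Characteristic polynomial: p(λ) = λ^2 + 9λ + 20 = (λ + 4)(λ + 5).
All 2 eigenvalues are distinct, so B is diagonalizable.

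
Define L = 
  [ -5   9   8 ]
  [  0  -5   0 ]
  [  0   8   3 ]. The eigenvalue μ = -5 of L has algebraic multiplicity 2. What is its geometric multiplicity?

L + 5I = [[0, 9, 8], [0, 0, 0], [0, 8, 8]].
This matrix has rank 2, so its null space has dimension 3 − 2 = 1.

1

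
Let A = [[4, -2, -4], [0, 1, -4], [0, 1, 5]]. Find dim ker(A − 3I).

1

A − 3I = [[1, -2, -4], [0, -2, -4], [0, 1, 2]].
This matrix has rank 2, so its null space has dimension 3 − 2 = 1.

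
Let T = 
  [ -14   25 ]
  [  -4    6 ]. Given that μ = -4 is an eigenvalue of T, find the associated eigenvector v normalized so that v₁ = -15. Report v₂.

-6

T + 4I = [[-10, 25], [-4, 10]].
Solving (T + 4I)v = 0 gives the eigenspace spanned by (-15, -6).
With v₁ = -15, v = (-15, -6), so v₂ = -6.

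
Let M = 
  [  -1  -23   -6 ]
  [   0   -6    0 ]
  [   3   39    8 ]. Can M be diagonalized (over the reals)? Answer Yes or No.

Yes

Characteristic polynomial: p(r) = r^3 - r^2 - 32r + 60 = (r - 5)(r - 2)(r + 6).
All 3 eigenvalues are distinct, so M is diagonalizable.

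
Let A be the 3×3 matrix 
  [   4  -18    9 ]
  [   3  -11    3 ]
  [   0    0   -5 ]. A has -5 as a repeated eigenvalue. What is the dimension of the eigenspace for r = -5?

A + 5I = [[9, -18, 9], [3, -6, 3], [0, 0, 0]].
This matrix has rank 1, so its null space has dimension 3 − 1 = 2.

2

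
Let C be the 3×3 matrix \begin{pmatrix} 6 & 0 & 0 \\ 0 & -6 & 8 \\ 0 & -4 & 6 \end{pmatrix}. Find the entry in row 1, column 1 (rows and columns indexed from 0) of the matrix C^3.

Characteristic polynomial: λ^3 - 6λ^2 - 4λ + 24 = (λ - 6)(λ - 2)(λ + 2), so the eigenvalues are -2, 2, 6.
λ=6: eigenvector (1, 0, 0).
λ=2: eigenvector (0, 1, 1).
λ=-2: eigenvector (0, -2, -1).
P = [[1, 0, 0], [0, 1, -2], [0, 1, -1]], D = diag(6, 2, -2), P⁻¹ = [[1, 0, 0], [0, -1, 2], [0, -1, 1]].
C³ = P·diag(216, 8, -8)·P⁻¹ = [[216, 0, 0], [0, -24, 32], [0, -16, 24]].
The requested entry is -24.

-24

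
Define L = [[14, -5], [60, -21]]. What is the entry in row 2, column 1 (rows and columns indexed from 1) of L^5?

Characteristic polynomial: r^2 + 7r + 6 = (r + 1)(r + 6), so the eigenvalues are -6, -1.
r=-1: eigenvector (1, 3).
r=-6: eigenvector (1, 4).
P = [[1, 1], [3, 4]], D = diag(-1, -6), P⁻¹ = [[4, -1], [-3, 1]].
L⁵ = P·diag(-1, -7776)·P⁻¹ = [[23324, -7775], [93300, -31101]].
The requested entry is 93300.

93300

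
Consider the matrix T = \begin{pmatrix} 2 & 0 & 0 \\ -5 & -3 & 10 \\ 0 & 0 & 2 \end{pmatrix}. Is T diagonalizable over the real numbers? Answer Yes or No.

Characteristic polynomial: p(s) = s^3 - s^2 - 8s + 12 = (s - 2)^2(s + 3).
s = 2 has algebraic multiplicity 2; rank(T − 2I) = 1, so geometric multiplicity = 2.
Every eigenvalue has geometric = algebraic multiplicity, so T is diagonalizable.

Yes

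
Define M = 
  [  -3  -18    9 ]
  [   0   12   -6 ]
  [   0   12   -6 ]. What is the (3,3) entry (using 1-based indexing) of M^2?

Characteristic polynomial: t^3 - 3t^2 - 18t = t(t - 6)(t + 3), so the eigenvalues are -3, 0, 6.
t=-3: eigenvector (1, 0, 0).
t=0: eigenvector (0, -1, -2).
t=6: eigenvector (-1, 1, 1).
P = [[1, 0, -1], [0, -1, 1], [0, -2, 1]], D = diag(-3, 0, 6), P⁻¹ = [[1, 2, -1], [0, 1, -1], [0, 2, -1]].
M² = P·diag(9, 0, 36)·P⁻¹ = [[9, -54, 27], [0, 72, -36], [0, 72, -36]].
The requested entry is -36.

-36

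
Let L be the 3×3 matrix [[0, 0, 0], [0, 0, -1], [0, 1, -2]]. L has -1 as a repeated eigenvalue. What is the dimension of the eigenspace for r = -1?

1

L + 1I = [[1, 0, 0], [0, 1, -1], [0, 1, -1]].
This matrix has rank 2, so its null space has dimension 3 − 2 = 1.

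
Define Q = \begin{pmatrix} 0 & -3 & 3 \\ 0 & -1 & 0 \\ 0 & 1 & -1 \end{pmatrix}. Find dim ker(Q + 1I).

Q + 1I = [[1, -3, 3], [0, 0, 0], [0, 1, 0]].
This matrix has rank 2, so its null space has dimension 3 − 2 = 1.

1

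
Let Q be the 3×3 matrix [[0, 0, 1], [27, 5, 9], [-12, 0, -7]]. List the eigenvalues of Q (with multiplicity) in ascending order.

Characteristic polynomial: p(λ) = λ^3 + 2λ^2 - 23λ - 60 = (λ - 5)(λ + 3)(λ + 4).
Roots (with multiplicity): -4, -3, 5.

-4, -3, 5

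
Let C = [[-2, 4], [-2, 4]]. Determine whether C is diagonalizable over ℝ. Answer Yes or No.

Characteristic polynomial: p(μ) = μ^2 - 2μ = μ(μ - 2).
All 2 eigenvalues are distinct, so C is diagonalizable.

Yes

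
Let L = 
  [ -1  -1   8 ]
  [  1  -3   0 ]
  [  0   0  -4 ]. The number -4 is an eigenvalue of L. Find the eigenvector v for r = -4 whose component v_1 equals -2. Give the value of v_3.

L + 4I = [[3, -1, 8], [1, 1, 0], [0, 0, 0]].
Solving (L + 4I)v = 0 gives the eigenspace spanned by (-2, 2, 1).
With v_1 = -2, v = (-2, 2, 1), so v_3 = 1.

1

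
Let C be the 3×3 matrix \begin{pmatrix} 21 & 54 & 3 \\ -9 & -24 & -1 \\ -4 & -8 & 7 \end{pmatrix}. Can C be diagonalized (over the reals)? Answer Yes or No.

No

Characteristic polynomial: p(λ) = λ^3 - 4λ^2 - 35λ + 150 = (λ - 5)^2(λ + 6).
λ = 5 has algebraic multiplicity 2; rank(C − 5I) = 2, so geometric multiplicity = 1.
Geometric multiplicity < algebraic multiplicity, so C is not diagonalizable.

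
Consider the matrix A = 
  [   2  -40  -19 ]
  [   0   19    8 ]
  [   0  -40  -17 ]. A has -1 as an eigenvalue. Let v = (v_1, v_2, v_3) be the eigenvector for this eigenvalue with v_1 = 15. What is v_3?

A + 1I = [[3, -40, -19], [0, 20, 8], [0, -40, -16]].
Solving (A + 1I)v = 0 gives the eigenspace spanned by (15, -6, 15).
With v_1 = 15, v = (15, -6, 15), so v_3 = 15.

15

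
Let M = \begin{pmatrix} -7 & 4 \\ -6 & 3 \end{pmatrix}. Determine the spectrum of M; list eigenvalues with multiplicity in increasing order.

Characteristic polynomial: p(s) = s^2 + 4s + 3 = (s + 1)(s + 3).
Roots (with multiplicity): -3, -1.

-3, -1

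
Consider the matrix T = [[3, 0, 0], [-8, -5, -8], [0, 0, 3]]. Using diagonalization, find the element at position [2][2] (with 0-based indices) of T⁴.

Characteristic polynomial: λ^3 - λ^2 - 21λ + 45 = (λ - 3)^2(λ + 5), so the eigenvalues are -5, 3, 3.
λ=3: eigenvector (0, -1, 1).
λ=-5: eigenvector (0, 1, 0).
λ=3: eigenvector (1, 0, -1).
P = [[0, 0, 1], [-1, 1, 0], [1, 0, -1]], D = diag(3, -5, 3), P⁻¹ = [[1, 0, 1], [1, 1, 1], [1, 0, 0]].
T⁴ = P·diag(81, 625, 81)·P⁻¹ = [[81, 0, 0], [544, 625, 544], [0, 0, 81]].
The requested entry is 81.

81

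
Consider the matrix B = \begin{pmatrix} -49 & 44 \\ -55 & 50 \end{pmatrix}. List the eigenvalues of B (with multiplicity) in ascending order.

Characteristic polynomial: p(r) = r^2 - r - 30 = (r - 6)(r + 5).
Roots (with multiplicity): -5, 6.

-5, 6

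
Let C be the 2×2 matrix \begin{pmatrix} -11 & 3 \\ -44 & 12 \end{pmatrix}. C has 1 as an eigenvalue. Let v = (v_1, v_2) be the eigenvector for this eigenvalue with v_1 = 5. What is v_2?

20

C − 1I = [[-12, 3], [-44, 11]].
Solving (C − 1I)v = 0 gives the eigenspace spanned by (5, 20).
With v_1 = 5, v = (5, 20), so v_2 = 20.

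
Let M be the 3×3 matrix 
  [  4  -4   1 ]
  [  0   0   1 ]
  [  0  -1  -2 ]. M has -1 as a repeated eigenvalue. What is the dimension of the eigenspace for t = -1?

M + 1I = [[5, -4, 1], [0, 1, 1], [0, -1, -1]].
This matrix has rank 2, so its null space has dimension 3 − 2 = 1.

1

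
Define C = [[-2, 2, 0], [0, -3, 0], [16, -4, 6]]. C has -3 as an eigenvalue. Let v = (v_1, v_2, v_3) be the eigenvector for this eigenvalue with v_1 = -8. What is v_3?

C + 3I = [[1, 2, 0], [0, 0, 0], [16, -4, 9]].
Solving (C + 3I)v = 0 gives the eigenspace spanned by (-8, 4, 16).
With v_1 = -8, v = (-8, 4, 16), so v_3 = 16.

16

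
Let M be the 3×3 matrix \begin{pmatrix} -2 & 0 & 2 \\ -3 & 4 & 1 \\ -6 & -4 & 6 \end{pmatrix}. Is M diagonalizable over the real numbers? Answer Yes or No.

Characteristic polynomial: p(t) = t^3 - 8t^2 + 20t - 16 = (t - 4)(t - 2)^2.
t = 2 has algebraic multiplicity 2; rank(M − 2I) = 2, so geometric multiplicity = 1.
Geometric multiplicity < algebraic multiplicity, so M is not diagonalizable.

No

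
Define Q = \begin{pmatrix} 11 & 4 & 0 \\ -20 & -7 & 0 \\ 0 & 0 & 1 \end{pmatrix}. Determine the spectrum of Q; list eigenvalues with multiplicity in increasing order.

1, 1, 3

Characteristic polynomial: p(t) = t^3 - 5t^2 + 7t - 3 = (t - 3)(t - 1)^2.
Roots (with multiplicity): 1, 1, 3.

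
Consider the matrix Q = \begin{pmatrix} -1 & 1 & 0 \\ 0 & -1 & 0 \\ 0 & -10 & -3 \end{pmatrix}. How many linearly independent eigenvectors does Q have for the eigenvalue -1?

1

Q + 1I = [[0, 1, 0], [0, 0, 0], [0, -10, -2]].
This matrix has rank 2, so its null space has dimension 3 − 2 = 1.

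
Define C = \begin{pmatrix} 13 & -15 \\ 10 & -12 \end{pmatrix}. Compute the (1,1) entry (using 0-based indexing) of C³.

-78

Characteristic polynomial: λ^2 - λ - 6 = (λ - 3)(λ + 2), so the eigenvalues are -2, 3.
λ=-2: eigenvector (1, 1).
λ=3: eigenvector (3, 2).
P = [[1, 3], [1, 2]], D = diag(-2, 3), P⁻¹ = [[-2, 3], [1, -1]].
C³ = P·diag(-8, 27)·P⁻¹ = [[97, -105], [70, -78]].
The requested entry is -78.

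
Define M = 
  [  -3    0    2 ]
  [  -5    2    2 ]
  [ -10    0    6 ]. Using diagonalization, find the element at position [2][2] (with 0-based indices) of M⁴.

Characteristic polynomial: λ^3 - 5λ^2 + 8λ - 4 = (λ - 2)^2(λ - 1), so the eigenvalues are 1, 2, 2.
λ=2: eigenvector (2, 0, 5).
λ=2: eigenvector (0, 1, 0).
λ=1: eigenvector (1, 1, 2).
P = [[2, 0, 1], [0, 1, 1], [5, 0, 2]], D = diag(2, 2, 1), P⁻¹ = [[-2, 0, 1], [-5, 1, 2], [5, 0, -2]].
M⁴ = P·diag(16, 16, 1)·P⁻¹ = [[-59, 0, 30], [-75, 16, 30], [-150, 0, 76]].
The requested entry is 76.

76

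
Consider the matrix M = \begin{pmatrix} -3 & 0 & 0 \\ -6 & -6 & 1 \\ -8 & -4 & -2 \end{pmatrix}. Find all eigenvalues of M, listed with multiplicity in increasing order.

Characteristic polynomial: p(t) = t^3 + 11t^2 + 40t + 48 = (t + 3)(t + 4)^2.
Roots (with multiplicity): -4, -4, -3.

-4, -4, -3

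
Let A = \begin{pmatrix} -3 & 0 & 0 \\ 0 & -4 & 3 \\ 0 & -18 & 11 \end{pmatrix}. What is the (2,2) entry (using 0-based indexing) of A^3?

Characteristic polynomial: s^3 - 4s^2 - 11s + 30 = (s - 5)(s - 2)(s + 3), so the eigenvalues are -3, 2, 5.
s=-3: eigenvector (1, 0, 0).
s=2: eigenvector (0, 1, 2).
s=5: eigenvector (0, -1, -3).
P = [[1, 0, 0], [0, 1, -1], [0, 2, -3]], D = diag(-3, 2, 5), P⁻¹ = [[1, 0, 0], [0, 3, -1], [0, 2, -1]].
A³ = P·diag(-27, 8, 125)·P⁻¹ = [[-27, 0, 0], [0, -226, 117], [0, -702, 359]].
The requested entry is 359.

359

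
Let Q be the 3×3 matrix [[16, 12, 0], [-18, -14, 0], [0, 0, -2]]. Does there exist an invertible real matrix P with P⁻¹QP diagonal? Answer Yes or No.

Yes

Characteristic polynomial: p(r) = r^3 - 12r - 16 = (r - 4)(r + 2)^2.
r = -2 has algebraic multiplicity 2; rank(Q + 2I) = 1, so geometric multiplicity = 2.
Every eigenvalue has geometric = algebraic multiplicity, so Q is diagonalizable.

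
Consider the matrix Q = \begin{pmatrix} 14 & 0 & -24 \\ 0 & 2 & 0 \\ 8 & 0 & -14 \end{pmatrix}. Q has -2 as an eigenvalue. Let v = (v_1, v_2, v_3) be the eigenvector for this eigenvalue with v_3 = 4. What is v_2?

Q + 2I = [[16, 0, -24], [0, 4, 0], [8, 0, -12]].
Solving (Q + 2I)v = 0 gives the eigenspace spanned by (6, 0, 4).
With v_3 = 4, v = (6, 0, 4), so v_2 = 0.

0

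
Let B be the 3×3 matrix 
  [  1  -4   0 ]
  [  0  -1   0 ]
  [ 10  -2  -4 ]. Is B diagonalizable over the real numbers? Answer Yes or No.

Characteristic polynomial: p(λ) = λ^3 + 4λ^2 - λ - 4 = (λ - 1)(λ + 1)(λ + 4).
All 3 eigenvalues are distinct, so B is diagonalizable.

Yes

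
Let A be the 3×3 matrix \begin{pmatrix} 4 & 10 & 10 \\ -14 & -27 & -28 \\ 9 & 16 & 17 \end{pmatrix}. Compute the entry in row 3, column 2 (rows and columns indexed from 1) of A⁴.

-2590

Characteristic polynomial: r^3 + 6r^2 - r - 6 = (r - 1)(r + 1)(r + 6), so the eigenvalues are -6, -1, 1.
r=-1: eigenvector (2, 0, -1).
r=1: eigenvector (0, 1, -1).
r=-6: eigenvector (1, -2, 1).
P = [[2, 0, 1], [0, 1, -2], [-1, -1, 1]], D = diag(-1, 1, -6), P⁻¹ = [[1, 1, 1], [-2, -3, -4], [-1, -2, -2]].
A⁴ = P·diag(1, 1, 1296)·P⁻¹ = [[-1294, -2590, -2590], [2590, 5181, 5180], [-1295, -2590, -2589]].
The requested entry is -2590.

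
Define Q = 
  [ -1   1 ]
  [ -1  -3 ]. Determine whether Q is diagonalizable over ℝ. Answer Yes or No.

Characteristic polynomial: p(r) = r^2 + 4r + 4 = (r + 2)^2.
r = -2 has algebraic multiplicity 2; rank(Q + 2I) = 1, so geometric multiplicity = 1.
Geometric multiplicity < algebraic multiplicity, so Q is not diagonalizable.

No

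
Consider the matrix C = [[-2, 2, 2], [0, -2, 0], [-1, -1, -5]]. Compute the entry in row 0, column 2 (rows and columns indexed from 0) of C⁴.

Characteristic polynomial: r^3 + 9r^2 + 26r + 24 = (r + 2)(r + 3)(r + 4), so the eigenvalues are -4, -3, -2.
r=-4: eigenvector (-1, 0, 1).
r=-2: eigenvector (2, 1, -1).
r=-3: eigenvector (-2, 0, 1).
P = [[-1, 2, -2], [0, 1, 0], [1, -1, 1]], D = diag(-4, -2, -3), P⁻¹ = [[1, 0, 2], [0, 1, 0], [-1, 1, -1]].
C⁴ = P·diag(256, 16, 81)·P⁻¹ = [[-94, -130, -350], [0, 16, 0], [175, 65, 431]].
The requested entry is -350.

-350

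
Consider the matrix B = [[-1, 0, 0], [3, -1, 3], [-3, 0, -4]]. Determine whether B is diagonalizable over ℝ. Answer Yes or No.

Yes

Characteristic polynomial: p(t) = t^3 + 6t^2 + 9t + 4 = (t + 1)^2(t + 4).
t = -1 has algebraic multiplicity 2; rank(B + 1I) = 1, so geometric multiplicity = 2.
Every eigenvalue has geometric = algebraic multiplicity, so B is diagonalizable.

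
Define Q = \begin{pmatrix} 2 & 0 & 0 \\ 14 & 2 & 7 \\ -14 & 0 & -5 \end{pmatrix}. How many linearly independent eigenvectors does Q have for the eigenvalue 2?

2

Q − 2I = [[0, 0, 0], [14, 0, 7], [-14, 0, -7]].
This matrix has rank 1, so its null space has dimension 3 − 1 = 2.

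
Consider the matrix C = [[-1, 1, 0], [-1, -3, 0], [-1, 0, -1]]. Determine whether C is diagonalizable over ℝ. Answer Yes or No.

Characteristic polynomial: p(t) = t^3 + 5t^2 + 8t + 4 = (t + 1)(t + 2)^2.
t = -2 has algebraic multiplicity 2; rank(C + 2I) = 2, so geometric multiplicity = 1.
Geometric multiplicity < algebraic multiplicity, so C is not diagonalizable.

No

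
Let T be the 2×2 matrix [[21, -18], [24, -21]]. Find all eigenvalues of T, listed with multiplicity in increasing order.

Characteristic polynomial: p(λ) = λ^2 - 9 = (λ - 3)(λ + 3).
Roots (with multiplicity): -3, 3.

-3, 3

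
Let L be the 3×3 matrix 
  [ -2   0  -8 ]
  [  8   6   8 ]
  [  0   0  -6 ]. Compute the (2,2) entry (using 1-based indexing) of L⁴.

Characteristic polynomial: s^3 + 2s^2 - 36s - 72 = (s - 6)(s + 2)(s + 6), so the eigenvalues are -6, -2, 6.
s=-2: eigenvector (1, -1, 0).
s=6: eigenvector (0, 1, 0).
s=-6: eigenvector (2, -2, 1).
P = [[1, 0, 2], [-1, 1, -2], [0, 0, 1]], D = diag(-2, 6, -6), P⁻¹ = [[1, 0, -2], [1, 1, 0], [0, 0, 1]].
L⁴ = P·diag(16, 1296, 1296)·P⁻¹ = [[16, 0, 2560], [1280, 1296, -2560], [0, 0, 1296]].
The requested entry is 1296.

1296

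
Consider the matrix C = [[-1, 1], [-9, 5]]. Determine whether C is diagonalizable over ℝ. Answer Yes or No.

No

Characteristic polynomial: p(r) = r^2 - 4r + 4 = (r - 2)^2.
r = 2 has algebraic multiplicity 2; rank(C − 2I) = 1, so geometric multiplicity = 1.
Geometric multiplicity < algebraic multiplicity, so C is not diagonalizable.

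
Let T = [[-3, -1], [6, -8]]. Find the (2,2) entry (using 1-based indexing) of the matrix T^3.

-398

Characteristic polynomial: s^2 + 11s + 30 = (s + 5)(s + 6), so the eigenvalues are -6, -5.
s=-5: eigenvector (1, 2).
s=-6: eigenvector (1, 3).
P = [[1, 1], [2, 3]], D = diag(-5, -6), P⁻¹ = [[3, -1], [-2, 1]].
T³ = P·diag(-125, -216)·P⁻¹ = [[57, -91], [546, -398]].
The requested entry is -398.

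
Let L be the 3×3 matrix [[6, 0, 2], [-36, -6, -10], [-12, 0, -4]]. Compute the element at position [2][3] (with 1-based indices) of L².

28

Characteristic polynomial: s^3 + 4s^2 - 12s = s(s - 2)(s + 6), so the eigenvalues are -6, 0, 2.
s=0: eigenvector (-1, 1, 3).
s=-6: eigenvector (0, 1, 0).
s=2: eigenvector (1, -2, -2).
P = [[-1, 0, 1], [1, 1, -2], [3, 0, -2]], D = diag(0, -6, 2), P⁻¹ = [[2, 0, 1], [4, 1, 1], [3, 0, 1]].
L² = P·diag(0, 36, 4)·P⁻¹ = [[12, 0, 4], [120, 36, 28], [-24, 0, -8]].
The requested entry is 28.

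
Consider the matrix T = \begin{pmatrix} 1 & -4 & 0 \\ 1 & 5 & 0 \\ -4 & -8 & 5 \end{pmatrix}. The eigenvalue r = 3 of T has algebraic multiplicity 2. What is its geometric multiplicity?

1

T − 3I = [[-2, -4, 0], [1, 2, 0], [-4, -8, 2]].
This matrix has rank 2, so its null space has dimension 3 − 2 = 1.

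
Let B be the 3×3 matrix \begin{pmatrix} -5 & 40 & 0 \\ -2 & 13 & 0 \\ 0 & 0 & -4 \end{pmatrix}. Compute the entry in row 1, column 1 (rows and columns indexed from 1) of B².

Characteristic polynomial: λ^3 - 4λ^2 - 17λ + 60 = (λ - 5)(λ - 3)(λ + 4), so the eigenvalues are -4, 3, 5.
λ=3: eigenvector (5, 1, 0).
λ=5: eigenvector (4, 1, 0).
λ=-4: eigenvector (0, 0, 1).
P = [[5, 4, 0], [1, 1, 0], [0, 0, 1]], D = diag(3, 5, -4), P⁻¹ = [[1, -4, 0], [-1, 5, 0], [0, 0, 1]].
B² = P·diag(9, 25, 16)·P⁻¹ = [[-55, 320, 0], [-16, 89, 0], [0, 0, 16]].
The requested entry is -55.

-55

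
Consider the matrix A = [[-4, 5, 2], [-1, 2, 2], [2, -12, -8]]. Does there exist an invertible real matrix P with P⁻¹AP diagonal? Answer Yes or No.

No

Characteristic polynomial: p(r) = r^3 + 10r^2 + 33r + 36 = (r + 3)^2(r + 4).
r = -3 has algebraic multiplicity 2; rank(A + 3I) = 2, so geometric multiplicity = 1.
Geometric multiplicity < algebraic multiplicity, so A is not diagonalizable.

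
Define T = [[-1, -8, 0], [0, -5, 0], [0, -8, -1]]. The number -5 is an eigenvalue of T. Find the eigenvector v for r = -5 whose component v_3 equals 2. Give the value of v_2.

1

T + 5I = [[4, -8, 0], [0, 0, 0], [0, -8, 4]].
Solving (T + 5I)v = 0 gives the eigenspace spanned by (2, 1, 2).
With v_3 = 2, v = (2, 1, 2), so v_2 = 1.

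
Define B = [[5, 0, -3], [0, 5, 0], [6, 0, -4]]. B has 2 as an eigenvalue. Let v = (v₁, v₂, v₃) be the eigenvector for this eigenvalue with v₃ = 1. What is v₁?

B − 2I = [[3, 0, -3], [0, 3, 0], [6, 0, -6]].
Solving (B − 2I)v = 0 gives the eigenspace spanned by (1, 0, 1).
With v₃ = 1, v = (1, 0, 1), so v₁ = 1.

1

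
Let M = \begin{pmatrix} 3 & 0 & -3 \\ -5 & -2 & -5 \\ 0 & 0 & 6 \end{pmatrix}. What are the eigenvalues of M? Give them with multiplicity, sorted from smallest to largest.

-2, 3, 6

Characteristic polynomial: p(s) = s^3 - 7s^2 + 36 = (s - 6)(s - 3)(s + 2).
Roots (with multiplicity): -2, 3, 6.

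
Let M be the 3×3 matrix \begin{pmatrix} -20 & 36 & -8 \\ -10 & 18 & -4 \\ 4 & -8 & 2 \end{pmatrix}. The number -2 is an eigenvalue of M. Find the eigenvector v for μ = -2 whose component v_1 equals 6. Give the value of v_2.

3

M + 2I = [[-18, 36, -8], [-10, 20, -4], [4, -8, 4]].
Solving (M + 2I)v = 0 gives the eigenspace spanned by (6, 3, 0).
With v_1 = 6, v = (6, 3, 0), so v_2 = 3.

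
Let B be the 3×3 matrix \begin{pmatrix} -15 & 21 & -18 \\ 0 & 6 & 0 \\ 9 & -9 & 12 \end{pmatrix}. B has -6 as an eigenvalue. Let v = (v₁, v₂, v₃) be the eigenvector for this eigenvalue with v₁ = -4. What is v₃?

B + 6I = [[-9, 21, -18], [0, 12, 0], [9, -9, 18]].
Solving (B + 6I)v = 0 gives the eigenspace spanned by (-4, 0, 2).
With v₁ = -4, v = (-4, 0, 2), so v₃ = 2.

2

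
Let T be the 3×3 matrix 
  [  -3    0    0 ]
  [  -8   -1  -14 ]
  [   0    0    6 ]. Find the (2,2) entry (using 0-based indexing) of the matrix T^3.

Characteristic polynomial: r^3 - 2r^2 - 21r - 18 = (r - 6)(r + 1)(r + 3), so the eigenvalues are -3, -1, 6.
r=6: eigenvector (0, -2, 1).
r=-1: eigenvector (0, 1, 0).
r=-3: eigenvector (1, 4, 0).
P = [[0, 0, 1], [-2, 1, 4], [1, 0, 0]], D = diag(6, -1, -3), P⁻¹ = [[0, 0, 1], [-4, 1, 2], [1, 0, 0]].
T³ = P·diag(216, -1, -27)·P⁻¹ = [[-27, 0, 0], [-104, -1, -434], [0, 0, 216]].
The requested entry is 216.

216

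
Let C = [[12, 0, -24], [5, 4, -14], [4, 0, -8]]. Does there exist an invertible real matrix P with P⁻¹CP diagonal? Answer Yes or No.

No

Characteristic polynomial: p(s) = s^3 - 8s^2 + 16s = s(s - 4)^2.
s = 4 has algebraic multiplicity 2; rank(C − 4I) = 2, so geometric multiplicity = 1.
Geometric multiplicity < algebraic multiplicity, so C is not diagonalizable.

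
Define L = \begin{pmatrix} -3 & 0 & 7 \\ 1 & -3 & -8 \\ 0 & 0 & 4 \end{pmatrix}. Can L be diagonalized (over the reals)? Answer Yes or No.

No

Characteristic polynomial: p(s) = s^3 + 2s^2 - 15s - 36 = (s - 4)(s + 3)^2.
s = -3 has algebraic multiplicity 2; rank(L + 3I) = 2, so geometric multiplicity = 1.
Geometric multiplicity < algebraic multiplicity, so L is not diagonalizable.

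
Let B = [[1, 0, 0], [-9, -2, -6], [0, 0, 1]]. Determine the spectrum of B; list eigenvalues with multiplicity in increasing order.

Characteristic polynomial: p(t) = t^3 - 3t + 2 = (t - 1)^2(t + 2).
Roots (with multiplicity): -2, 1, 1.

-2, 1, 1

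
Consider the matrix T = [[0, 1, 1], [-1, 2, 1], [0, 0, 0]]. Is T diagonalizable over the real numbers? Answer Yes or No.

No

Characteristic polynomial: p(s) = s^3 - 2s^2 + s = s(s - 1)^2.
s = 1 has algebraic multiplicity 2; rank(T − 1I) = 2, so geometric multiplicity = 1.
Geometric multiplicity < algebraic multiplicity, so T is not diagonalizable.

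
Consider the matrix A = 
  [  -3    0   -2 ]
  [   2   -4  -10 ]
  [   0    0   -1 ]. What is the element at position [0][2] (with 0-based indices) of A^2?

8

Characteristic polynomial: λ^3 + 8λ^2 + 19λ + 12 = (λ + 1)(λ + 3)(λ + 4), so the eigenvalues are -4, -3, -1.
λ=-3: eigenvector (1, 2, 0).
λ=-4: eigenvector (0, 1, 0).
λ=-1: eigenvector (-1, -4, 1).
P = [[1, 0, -1], [2, 1, -4], [0, 0, 1]], D = diag(-3, -4, -1), P⁻¹ = [[1, 0, 1], [-2, 1, 2], [0, 0, 1]].
A² = P·diag(9, 16, 1)·P⁻¹ = [[9, 0, 8], [-14, 16, 46], [0, 0, 1]].
The requested entry is 8.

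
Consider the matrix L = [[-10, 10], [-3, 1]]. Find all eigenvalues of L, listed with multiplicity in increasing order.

-5, -4

Characteristic polynomial: p(s) = s^2 + 9s + 20 = (s + 4)(s + 5).
Roots (with multiplicity): -5, -4.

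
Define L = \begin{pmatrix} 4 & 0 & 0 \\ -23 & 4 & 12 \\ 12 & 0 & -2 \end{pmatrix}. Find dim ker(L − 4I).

L − 4I = [[0, 0, 0], [-23, 0, 12], [12, 0, -6]].
This matrix has rank 2, so its null space has dimension 3 − 2 = 1.

1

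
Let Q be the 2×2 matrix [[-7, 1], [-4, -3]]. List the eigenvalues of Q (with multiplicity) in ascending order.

Characteristic polynomial: p(t) = t^2 + 10t + 25 = (t + 5)^2.
Roots (with multiplicity): -5, -5.

-5, -5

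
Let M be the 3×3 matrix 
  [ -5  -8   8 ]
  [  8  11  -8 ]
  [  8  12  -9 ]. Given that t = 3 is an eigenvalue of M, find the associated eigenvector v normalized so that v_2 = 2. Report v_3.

M − 3I = [[-8, -8, 8], [8, 8, -8], [8, 12, -12]].
Solving (M − 3I)v = 0 gives the eigenspace spanned by (0, 2, 2).
With v_2 = 2, v = (0, 2, 2), so v_3 = 2.

2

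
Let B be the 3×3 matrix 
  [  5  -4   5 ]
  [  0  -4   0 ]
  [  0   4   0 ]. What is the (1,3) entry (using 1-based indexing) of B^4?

625

Characteristic polynomial: λ^3 - λ^2 - 20λ = λ(λ - 5)(λ + 4), so the eigenvalues are -4, 0, 5.
λ=5: eigenvector (1, 0, 0).
λ=-4: eigenvector (1, 1, -1).
λ=0: eigenvector (-1, 0, 1).
P = [[1, 1, -1], [0, 1, 0], [0, -1, 1]], D = diag(5, -4, 0), P⁻¹ = [[1, 0, 1], [0, 1, 0], [0, 1, 1]].
B⁴ = P·diag(625, 256, 0)·P⁻¹ = [[625, 256, 625], [0, 256, 0], [0, -256, 0]].
The requested entry is 625.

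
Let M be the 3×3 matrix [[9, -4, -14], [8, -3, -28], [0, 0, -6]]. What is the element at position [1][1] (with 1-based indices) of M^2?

Characteristic polynomial: t^3 - 31t + 30 = (t - 5)(t - 1)(t + 6), so the eigenvalues are -6, 1, 5.
t=5: eigenvector (1, 1, 0).
t=-6: eigenvector (2, 4, 1).
t=1: eigenvector (1, 2, 0).
P = [[1, 2, 1], [1, 4, 2], [0, 1, 0]], D = diag(5, -6, 1), P⁻¹ = [[2, -1, 0], [0, 0, 1], [-1, 1, -2]].
M² = P·diag(25, 36, 1)·P⁻¹ = [[49, -24, 70], [48, -23, 140], [0, 0, 36]].
The requested entry is 49.

49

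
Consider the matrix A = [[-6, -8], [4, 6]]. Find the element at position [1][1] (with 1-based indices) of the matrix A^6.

64

Characteristic polynomial: μ^2 - 4 = (μ - 2)(μ + 2), so the eigenvalues are -2, 2.
μ=2: eigenvector (1, -1).
μ=-2: eigenvector (2, -1).
P = [[1, 2], [-1, -1]], D = diag(2, -2), P⁻¹ = [[-1, -2], [1, 1]].
A⁶ = P·diag(64, 64)·P⁻¹ = [[64, 0], [0, 64]].
The requested entry is 64.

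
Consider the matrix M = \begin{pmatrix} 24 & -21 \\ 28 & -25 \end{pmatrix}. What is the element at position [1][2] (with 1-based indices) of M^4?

525

Characteristic polynomial: s^2 + s - 12 = (s - 3)(s + 4), so the eigenvalues are -4, 3.
s=-4: eigenvector (3, 4).
s=3: eigenvector (1, 1).
P = [[3, 1], [4, 1]], D = diag(-4, 3), P⁻¹ = [[-1, 1], [4, -3]].
M⁴ = P·diag(256, 81)·P⁻¹ = [[-444, 525], [-700, 781]].
The requested entry is 525.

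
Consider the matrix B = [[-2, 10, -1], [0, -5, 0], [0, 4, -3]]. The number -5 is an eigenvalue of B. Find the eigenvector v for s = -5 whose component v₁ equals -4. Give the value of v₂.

B + 5I = [[3, 10, -1], [0, 0, 0], [0, 4, 2]].
Solving (B + 5I)v = 0 gives the eigenspace spanned by (-4, 1, -2).
With v₁ = -4, v = (-4, 1, -2), so v₂ = 1.

1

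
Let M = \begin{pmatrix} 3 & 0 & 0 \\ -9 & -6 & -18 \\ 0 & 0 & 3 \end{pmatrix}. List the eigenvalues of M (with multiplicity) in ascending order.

Characteristic polynomial: p(t) = t^3 - 27t + 54 = (t - 3)^2(t + 6).
Roots (with multiplicity): -6, 3, 3.

-6, 3, 3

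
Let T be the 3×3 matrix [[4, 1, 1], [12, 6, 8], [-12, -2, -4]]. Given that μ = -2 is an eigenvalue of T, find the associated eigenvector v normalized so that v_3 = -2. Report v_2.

2

T + 2I = [[6, 1, 1], [12, 8, 8], [-12, -2, -2]].
Solving (T + 2I)v = 0 gives the eigenspace spanned by (0, 2, -2).
With v_3 = -2, v = (0, 2, -2), so v_2 = 2.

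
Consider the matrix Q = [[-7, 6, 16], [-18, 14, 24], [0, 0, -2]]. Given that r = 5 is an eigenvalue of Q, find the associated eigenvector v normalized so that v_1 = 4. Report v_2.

Q − 5I = [[-12, 6, 16], [-18, 9, 24], [0, 0, -7]].
Solving (Q − 5I)v = 0 gives the eigenspace spanned by (4, 8, 0).
With v_1 = 4, v = (4, 8, 0), so v_2 = 8.

8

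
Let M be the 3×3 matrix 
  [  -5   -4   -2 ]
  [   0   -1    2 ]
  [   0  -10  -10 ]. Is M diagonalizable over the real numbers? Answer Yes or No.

Yes

Characteristic polynomial: p(r) = r^3 + 16r^2 + 85r + 150 = (r + 5)^2(r + 6).
r = -5 has algebraic multiplicity 2; rank(M + 5I) = 1, so geometric multiplicity = 2.
Every eigenvalue has geometric = algebraic multiplicity, so M is diagonalizable.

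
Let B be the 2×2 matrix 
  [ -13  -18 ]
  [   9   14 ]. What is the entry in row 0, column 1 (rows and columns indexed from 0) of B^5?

-8298

Characteristic polynomial: λ^2 - λ - 20 = (λ - 5)(λ + 4), so the eigenvalues are -4, 5.
λ=5: eigenvector (1, -1).
λ=-4: eigenvector (2, -1).
P = [[1, 2], [-1, -1]], D = diag(5, -4), P⁻¹ = [[-1, -2], [1, 1]].
B⁵ = P·diag(3125, -1024)·P⁻¹ = [[-5173, -8298], [4149, 7274]].
The requested entry is -8298.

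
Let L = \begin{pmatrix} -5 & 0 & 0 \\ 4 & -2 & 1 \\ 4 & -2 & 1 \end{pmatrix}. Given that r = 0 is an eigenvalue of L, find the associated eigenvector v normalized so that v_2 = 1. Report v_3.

2

L = [[-5, 0, 0], [4, -2, 1], [4, -2, 1]].
Solving (L)v = 0 gives the eigenspace spanned by (0, 1, 2).
With v_2 = 1, v = (0, 1, 2), so v_3 = 2.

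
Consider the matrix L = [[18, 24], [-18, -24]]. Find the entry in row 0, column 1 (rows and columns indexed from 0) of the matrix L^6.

Characteristic polynomial: μ^2 + 6μ = μ(μ + 6), so the eigenvalues are -6, 0.
μ=0: eigenvector (4, -3).
μ=-6: eigenvector (-1, 1).
P = [[4, -1], [-3, 1]], D = diag(0, -6), P⁻¹ = [[1, 1], [3, 4]].
L⁶ = P·diag(0, 46656)·P⁻¹ = [[-139968, -186624], [139968, 186624]].
The requested entry is -186624.

-186624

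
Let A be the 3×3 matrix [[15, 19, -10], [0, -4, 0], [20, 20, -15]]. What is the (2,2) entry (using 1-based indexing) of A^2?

Characteristic polynomial: r^3 + 4r^2 - 25r - 100 = (r - 5)(r + 4)(r + 5), so the eigenvalues are -5, -4, 5.
r=-5: eigenvector (1, 0, 2).
r=-4: eigenvector (-1, 1, 0).
r=5: eigenvector (-1, 0, -1).
P = [[1, -1, -1], [0, 1, 0], [2, 0, -1]], D = diag(-5, -4, 5), P⁻¹ = [[-1, -1, 1], [0, 1, 0], [-2, -2, 1]].
A² = P·diag(25, 16, 25)·P⁻¹ = [[25, 9, 0], [0, 16, 0], [0, 0, 25]].
The requested entry is 16.

16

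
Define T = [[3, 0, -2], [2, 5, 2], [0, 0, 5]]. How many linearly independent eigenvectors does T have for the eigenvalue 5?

T − 5I = [[-2, 0, -2], [2, 0, 2], [0, 0, 0]].
This matrix has rank 1, so its null space has dimension 3 − 1 = 2.

2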